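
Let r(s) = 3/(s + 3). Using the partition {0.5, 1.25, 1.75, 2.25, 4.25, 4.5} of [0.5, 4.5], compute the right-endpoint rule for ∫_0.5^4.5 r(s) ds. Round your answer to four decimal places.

Subinterval widths: 0.75, 0.5, 0.5, 2, 0.25.
Right endpoints: 1.25, 1.75, 2.25, 4.25, 4.5.
r(1.25) = 12/17, r(1.75) = 12/19, r(2.25) = 4/7, r(4.25) = 12/29, r(4.5) = 0.4.
Sum = Σ Δs_i · r(s_i).
Sum ≈ 2.0585.

2.0585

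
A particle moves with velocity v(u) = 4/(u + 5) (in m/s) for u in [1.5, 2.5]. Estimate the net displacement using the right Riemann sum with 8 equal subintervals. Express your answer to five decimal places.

Δu = (2.5 − 1.5)/8 = 0.125.
Right endpoints: 1.625, 1.75, 1.875, 2, 2.125, 2.25, 2.375, 2.5.
v(1.625) = 32/53, v(1.75) = 16/27, v(1.875) = 32/55, v(2) = 4/7, v(2.125) = 32/57, v(2.25) = 16/29, v(2.375) = 32/59, v(2.5) = 8/15.
Sum = Δu · [v(1.625) + v(1.75) + v(1.875) + ...].
Sum ≈ 0.56731.

0.56731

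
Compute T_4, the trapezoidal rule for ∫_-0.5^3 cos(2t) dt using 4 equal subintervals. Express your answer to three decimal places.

Δt = (3 − (-0.5))/4 = 0.875.
f(-0.5) ≈ 0.540, f(0.375) ≈ 0.732, f(1.25) ≈ -0.801, f(2.125) ≈ -0.446, f(3) ≈ 0.960.
T_4 = (Δt/2)·[f(t_0) + 2f(t_1) + 2f(t_2) + 2f(t_3) + f(t_4)].
Sum ≈ 0.205.

0.205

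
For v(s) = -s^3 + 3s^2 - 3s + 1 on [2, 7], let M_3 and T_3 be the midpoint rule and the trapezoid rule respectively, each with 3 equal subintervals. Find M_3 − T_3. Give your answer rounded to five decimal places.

M_3 ≈ -311.5972222.
T_3 ≈ -348.0555556.
M_3 − T_3 ≈ 36.45833.

36.45833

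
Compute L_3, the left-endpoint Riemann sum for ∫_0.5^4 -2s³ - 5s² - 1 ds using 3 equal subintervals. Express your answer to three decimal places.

Δs = (4 − 0.5)/3 = 7/6.
Left endpoints: 0.5, 5/3, 17/6.
f(0.5) = -2.5, f(5/3) = -652/27, f(17/6) = -2339/27.
Sum = Δs · [f(0.5) + f(5/3) + f(17/6)].
Sum ≈ -132.157.

-132.157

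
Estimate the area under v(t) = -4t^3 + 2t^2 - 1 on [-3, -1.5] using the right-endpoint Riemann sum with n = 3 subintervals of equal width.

65

Δt = (-1.5 − (-3))/3 = 0.5.
Right endpoints: -2.5, -2, -1.5.
v(-2.5) = 74, v(-2) = 39, v(-1.5) = 17.
Sum = Δt · [v(-2.5) + v(-2) + v(-1.5)].
Sum = 65.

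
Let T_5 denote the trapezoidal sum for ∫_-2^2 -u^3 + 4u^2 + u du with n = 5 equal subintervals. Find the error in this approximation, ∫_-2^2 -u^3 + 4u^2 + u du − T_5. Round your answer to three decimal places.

Exact integral: ∫_-2^2 f(u) du ≈ 21.33333.
T_5 = 23.04.
Error ≈ 21.33333 − 23.04 ≈ -1.707.

-1.707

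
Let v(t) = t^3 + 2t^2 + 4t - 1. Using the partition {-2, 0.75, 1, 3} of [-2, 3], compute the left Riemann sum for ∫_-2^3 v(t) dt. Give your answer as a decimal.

Subinterval widths: 2.75, 0.25, 2.
Left endpoints: -2, 0.75, 1.
v(-2) = -9, v(0.75) = 3.546875, v(1) = 6.
Sum = Σ Δt_i · v(t_i).
Sum = -11.86328125.

-11.86328125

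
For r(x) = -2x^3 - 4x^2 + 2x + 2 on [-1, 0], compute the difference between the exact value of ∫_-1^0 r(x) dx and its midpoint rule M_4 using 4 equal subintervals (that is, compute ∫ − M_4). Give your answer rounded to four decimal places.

-0.0052

Exact integral: ∫_-1^0 r(x) dx ≈ 0.166667.
M_4 = 0.171875.
Error ≈ 0.166667 − 0.171875 ≈ -0.0052.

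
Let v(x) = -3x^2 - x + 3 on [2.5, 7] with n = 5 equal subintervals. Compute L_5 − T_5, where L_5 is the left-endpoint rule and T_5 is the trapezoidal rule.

59.7375

L_5 = -277.335.
T_5 = -337.0725.
L_5 − T_5 = 59.7375.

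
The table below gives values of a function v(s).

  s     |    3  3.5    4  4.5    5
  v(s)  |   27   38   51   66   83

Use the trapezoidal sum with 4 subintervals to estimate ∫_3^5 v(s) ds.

105

Δs = 0.5.
T_4 = (0.5/2)·[27 + 2·38 + 2·51 + 2·66 + 83] = 105.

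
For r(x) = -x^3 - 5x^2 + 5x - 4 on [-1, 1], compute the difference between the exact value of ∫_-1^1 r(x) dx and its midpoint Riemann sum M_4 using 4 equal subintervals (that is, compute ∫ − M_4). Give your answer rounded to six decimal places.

Exact integral: ∫_-1^1 r(x) dx ≈ -11.33333333.
M_4 = -11.125.
Error ≈ -11.33333333 − (-11.125) ≈ -0.208333.

-0.208333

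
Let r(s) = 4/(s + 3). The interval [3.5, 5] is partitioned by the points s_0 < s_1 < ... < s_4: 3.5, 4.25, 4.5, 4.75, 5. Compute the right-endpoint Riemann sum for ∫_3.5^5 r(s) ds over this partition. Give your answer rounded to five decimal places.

0.80116

Subinterval widths: 0.75, 0.25, 0.25, 0.25.
Right endpoints: 4.25, 4.5, 4.75, 5.
r(4.25) = 16/29, r(4.5) = 8/15, r(4.75) = 16/31, r(5) = 0.5.
Sum = Σ Δs_i · r(s_i).
Sum ≈ 0.80116.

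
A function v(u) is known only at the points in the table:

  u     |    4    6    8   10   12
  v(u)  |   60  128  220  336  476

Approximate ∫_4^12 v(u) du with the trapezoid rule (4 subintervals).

1904

Δu = 2.
T_4 = (2/2)·[60 + 2·128 + 2·220 + 2·336 + 476] = 1904.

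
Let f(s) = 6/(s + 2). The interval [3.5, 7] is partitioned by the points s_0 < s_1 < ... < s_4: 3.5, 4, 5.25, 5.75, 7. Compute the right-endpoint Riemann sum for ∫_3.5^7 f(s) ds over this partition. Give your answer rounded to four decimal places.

Subinterval widths: 0.5, 1.25, 0.5, 1.25.
Right endpoints: 4, 5.25, 5.75, 7.
f(4) = 1, f(5.25) = 24/29, f(5.75) = 24/31, f(7) = 2/3.
Sum = Σ Δs_i · f(s_i).
Sum ≈ 2.7549.

2.7549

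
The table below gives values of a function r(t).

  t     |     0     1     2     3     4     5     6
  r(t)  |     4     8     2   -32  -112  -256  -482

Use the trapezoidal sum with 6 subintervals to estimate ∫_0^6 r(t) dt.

Δt = 1.
T_6 = (1/2)·[4 + 2·8 + 2·2 + 2·(-32) + 2·(-112) + 2·(-256) + (-482)] = -629.

-629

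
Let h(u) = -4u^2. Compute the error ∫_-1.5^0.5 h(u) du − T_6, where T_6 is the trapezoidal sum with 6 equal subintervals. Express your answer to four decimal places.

Exact integral: ∫_-1.5^0.5 h(u) du ≈ -4.666667.
T_6 ≈ -4.814815.
Error ≈ -4.666667 − (-4.814815) ≈ 0.1481.

0.1481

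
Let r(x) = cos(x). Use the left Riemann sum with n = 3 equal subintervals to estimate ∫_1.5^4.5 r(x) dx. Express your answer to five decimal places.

Δx = (4.5 − 1.5)/3 = 1.
Left endpoints: 1.5, 2.5, 3.5.
r(1.5) ≈ 0.07074, r(2.5) ≈ -0.80114, r(3.5) ≈ -0.93646.
Sum = Δx · [r(1.5) + r(2.5) + r(3.5)].
Sum ≈ -1.66686.

-1.66686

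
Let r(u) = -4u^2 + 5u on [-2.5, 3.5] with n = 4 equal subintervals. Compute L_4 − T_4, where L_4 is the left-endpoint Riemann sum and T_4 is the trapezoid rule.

L_4 = -76.5.
T_4 = -72.
L_4 − T_4 = -4.5.

-4.5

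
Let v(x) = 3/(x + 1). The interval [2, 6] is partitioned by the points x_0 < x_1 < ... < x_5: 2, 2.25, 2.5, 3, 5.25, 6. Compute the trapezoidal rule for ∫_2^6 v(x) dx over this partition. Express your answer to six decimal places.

Subinterval widths: 0.25, 0.25, 0.5, 2.25, 0.75.
v(2) = 1, v(2.25) = 12/13, v(2.5) = 6/7, v(3) = 0.75, v(5.25) = 0.48, v(6) = 3/7.
On each subinterval the trapezoid contributes (Δx_i/2)·[v(x_{i-1}) + v(x_i)].
Sum ≈ 2.589162.

2.589162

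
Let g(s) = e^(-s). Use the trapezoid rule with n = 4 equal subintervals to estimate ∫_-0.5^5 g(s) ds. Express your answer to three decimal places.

1.893

Δs = (5 − (-0.5))/4 = 1.375.
g(-0.5) ≈ 1.649, g(0.875) ≈ 0.417, g(2.25) ≈ 0.105, g(3.625) ≈ 0.027, g(5) ≈ 0.007.
T_4 = (Δs/2)·[g(s_0) + 2g(s_1) + 2g(s_2) + 2g(s_3) + g(s_4)].
Sum ≈ 1.893.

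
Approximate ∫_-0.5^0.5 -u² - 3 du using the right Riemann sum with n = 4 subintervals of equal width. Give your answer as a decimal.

Δu = (0.5 − (-0.5))/4 = 0.25.
Right endpoints: -0.25, 0, 0.25, 0.5.
f(-0.25) = -3.0625, f(0) = -3, f(0.25) = -3.0625, f(0.5) = -3.25.
Sum = Δu · [f(-0.25) + f(0) + f(0.25) + f(0.5)].
Sum = -3.09375.

-3.09375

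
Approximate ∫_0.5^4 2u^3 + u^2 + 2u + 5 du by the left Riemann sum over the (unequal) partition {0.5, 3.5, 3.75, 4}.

80.0078125

Subinterval widths: 3, 0.25, 0.25.
Left endpoints: 0.5, 3.5, 3.75.
f(0.5) = 6.5, f(3.5) = 110, f(3.75) = 132.03125.
Sum = Σ Δu_i · f(u_i).
Sum = 80.0078125.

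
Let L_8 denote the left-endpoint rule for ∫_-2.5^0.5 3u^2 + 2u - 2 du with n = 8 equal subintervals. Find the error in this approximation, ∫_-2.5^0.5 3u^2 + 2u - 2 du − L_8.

Exact integral: ∫_-2.5^0.5 f(u) du = 3.75.
L_8 = 6.2109375.
Error = 3.75 − 6.2109375 = -2.4609375.

-2.4609375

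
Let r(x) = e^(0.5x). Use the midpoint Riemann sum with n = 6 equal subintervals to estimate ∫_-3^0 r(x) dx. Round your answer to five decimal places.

Δx = (0 − (-3))/6 = 0.5.
Midpoints: -2.75, -2.25, -1.75, -1.25, -0.75, -0.25.
r(-2.75) ≈ 0.25284, r(-2.25) ≈ 0.32465, r(-1.75) ≈ 0.41686, r(-1.25) ≈ 0.53526, r(-0.75) ≈ 0.68729, r(-0.25) ≈ 0.88250.
Sum = Δx · [r(-2.75) + r(-2.25) + r(-1.75) + ...].
Sum ≈ 1.54970.

1.54970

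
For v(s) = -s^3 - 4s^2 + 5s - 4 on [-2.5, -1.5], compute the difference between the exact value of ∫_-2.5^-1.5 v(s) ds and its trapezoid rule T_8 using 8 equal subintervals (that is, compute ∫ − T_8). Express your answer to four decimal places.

Exact integral: ∫_-2.5^-1.5 v(s) ds ≈ -21.833333.
T_8 = -21.828125.
Error ≈ -21.833333 − (-21.828125) ≈ -0.0052.

-0.0052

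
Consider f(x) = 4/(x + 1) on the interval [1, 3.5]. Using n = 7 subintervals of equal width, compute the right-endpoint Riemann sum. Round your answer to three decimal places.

Δx = (3.5 − 1)/7 = 5/14.
Right endpoints: 19/14, 12/7, 29/14, 17/7, 39/14, 22/7, 3.5.
f(19/14) = 56/33, f(12/7) = 28/19, f(29/14) = 56/43, f(17/7) = 7/6, f(39/14) = 56/53, f(22/7) = 28/29, f(3.5) = 8/9.
Sum = Δx · [f(19/14) + f(12/7) + f(29/14) + ...].
Sum ≈ 3.054.

3.054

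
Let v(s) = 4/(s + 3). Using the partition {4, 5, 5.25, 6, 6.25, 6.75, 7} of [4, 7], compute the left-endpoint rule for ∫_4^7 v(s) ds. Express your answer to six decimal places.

Subinterval widths: 1, 0.25, 0.75, 0.25, 0.5, 0.25.
Left endpoints: 4, 5, 5.25, 6, 6.25, 6.75.
v(4) = 4/7, v(5) = 0.5, v(5.25) = 16/33, v(6) = 4/9, v(6.25) = 16/37, v(6.75) = 16/39.
Sum = Σ Δs_i · v(s_i).
Sum ≈ 1.489956.

1.489956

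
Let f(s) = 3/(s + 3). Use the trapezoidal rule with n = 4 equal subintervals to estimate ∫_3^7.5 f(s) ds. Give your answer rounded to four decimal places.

Δs = (7.5 − 3)/4 = 1.125.
f(3) = 0.5, f(4.125) = 8/19, f(5.25) = 4/11, f(6.375) = 0.32, f(7.5) = 2/7.
T_4 = (Δs/2)·[f(s_0) + 2f(s_1) + 2f(s_2) + 2f(s_3) + f(s_4)].
Sum ≈ 1.6847.

1.6847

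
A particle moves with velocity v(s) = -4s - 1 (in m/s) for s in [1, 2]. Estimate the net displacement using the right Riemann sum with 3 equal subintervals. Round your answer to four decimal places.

-7.6667

Δs = (2 − 1)/3 = 1/3.
Right endpoints: 4/3, 5/3, 2.
v(4/3) = -19/3, v(5/3) = -23/3, v(2) = -9.
Sum = Δs · [v(4/3) + v(5/3) + v(2)].
Sum ≈ -7.6667.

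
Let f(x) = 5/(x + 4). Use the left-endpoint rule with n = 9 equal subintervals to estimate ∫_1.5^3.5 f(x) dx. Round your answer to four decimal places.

1.5780

Δx = (3.5 − 1.5)/9 = 2/9.
Left endpoints: 1.5, 31/18, 35/18, 13/6, 43/18, 47/18, 17/6, 55/18, 59/18.
f(1.5) = 10/11, f(31/18) = 90/103, f(35/18) = 90/107, f(13/6) = 30/37, f(43/18) = 18/23, f(47/18) = 90/119, f(17/6) = 30/41, f(55/18) = 90/127, f(59/18) = 90/131.
Sum = Δx · [f(1.5) + f(31/18) + f(35/18) + ...].
Sum ≈ 1.5780.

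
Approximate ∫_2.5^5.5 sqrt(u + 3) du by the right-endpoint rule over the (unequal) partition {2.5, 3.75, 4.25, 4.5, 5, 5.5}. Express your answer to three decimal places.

Subinterval widths: 1.25, 0.5, 0.25, 0.5, 0.5.
Right endpoints: 3.75, 4.25, 4.5, 5, 5.5.
f(3.75) ≈ 2.598, f(4.25) ≈ 2.693, f(4.5) ≈ 2.739, f(5) ≈ 2.828, f(5.5) ≈ 2.915.
Sum = Σ Δu_i · f(u_i).
Sum ≈ 8.150.

8.150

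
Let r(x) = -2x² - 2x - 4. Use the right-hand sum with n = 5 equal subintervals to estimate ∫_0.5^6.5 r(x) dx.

Δx = (6.5 − 0.5)/5 = 1.2.
Right endpoints: 1.7, 2.9, 4.1, 5.3, 6.5.
r(1.7) = -13.18, r(2.9) = -26.62, r(4.1) = -45.82, r(5.3) = -70.78, r(6.5) = -101.5.
Sum = Δx · [r(1.7) + r(2.9) + r(4.1) + r(5.3) + r(6.5)].
Sum = -309.48.

-309.48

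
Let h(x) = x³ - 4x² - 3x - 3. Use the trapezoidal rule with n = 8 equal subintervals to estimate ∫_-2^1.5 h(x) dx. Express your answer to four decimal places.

-26.3064

Δx = (1.5 − (-2))/8 = 0.4375.
h(-2) = -21, h(-1.5625) = -48713/4096, h(-1.125) = -3129/512, h(-0.6875) = -12915/4096, h(-0.25) = -2.515625, h(0.1875) = -15141/4096, h(0.625) = -3171/512, h(1.0625) = -38927/4096, h(1.5) = -13.125.
T_8 = (Δx/2)·[h(x_0) + 2h(x_1) + ... + 2h(x_{7}) + h(x_8)].
Sum ≈ -26.3064.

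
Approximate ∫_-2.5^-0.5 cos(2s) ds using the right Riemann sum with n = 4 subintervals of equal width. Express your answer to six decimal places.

-0.759740

Δs = (-0.5 − (-2.5))/4 = 0.5.
Right endpoints: -2, -1.5, -1, -0.5.
f(-2) ≈ -0.653644, f(-1.5) ≈ -0.989992, f(-1) ≈ -0.416147, f(-0.5) ≈ 0.540302.
Sum = Δs · [f(-2) + f(-1.5) + f(-1) + f(-0.5)].
Sum ≈ -0.759740.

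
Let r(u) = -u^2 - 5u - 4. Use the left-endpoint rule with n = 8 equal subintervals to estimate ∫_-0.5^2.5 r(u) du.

Δu = (2.5 − (-0.5))/8 = 0.375.
Left endpoints: -0.5, -0.125, 0.25, 0.625, 1, 1.375, 1.75, 2.125.
r(-0.5) = -1.75, r(-0.125) = -3.390625, r(0.25) = -5.3125, r(0.625) = -7.515625, r(1) = -10, r(1.375) = -12.765625, r(1.75) = -15.8125, r(2.125) = -19.140625.
Sum = Δu · [r(-0.5) + r(-0.125) + r(0.25) + ...].
Sum = -28.3828125.

-28.3828125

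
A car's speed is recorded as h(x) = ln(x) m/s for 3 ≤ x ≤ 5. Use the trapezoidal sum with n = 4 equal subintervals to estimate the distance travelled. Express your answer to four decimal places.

Δx = (5 − 3)/4 = 0.5.
h(3) ≈ 1.0986, h(3.5) ≈ 1.2528, h(4) ≈ 1.3863, h(4.5) ≈ 1.5041, h(5) ≈ 1.6094.
T_4 = (Δx/2)·[h(x_0) + 2h(x_1) + 2h(x_2) + 2h(x_3) + h(x_4)].
Sum ≈ 2.7486.

2.7486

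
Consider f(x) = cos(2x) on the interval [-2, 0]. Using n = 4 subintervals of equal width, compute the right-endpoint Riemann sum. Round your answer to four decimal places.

Δx = (0 − (-2))/4 = 0.5.
Right endpoints: -1.5, -1, -0.5, 0.
f(-1.5) ≈ -0.9900, f(-1) ≈ -0.4161, f(-0.5) ≈ 0.5403, f(0) ≈ 1.0000.
Sum = Δx · [f(-1.5) + f(-1) + f(-0.5) + f(0)].
Sum ≈ 0.0671.

0.0671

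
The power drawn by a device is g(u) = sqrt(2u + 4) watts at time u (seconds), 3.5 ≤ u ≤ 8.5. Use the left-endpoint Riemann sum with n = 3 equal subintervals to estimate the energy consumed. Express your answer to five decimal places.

Δu = (8.5 − 3.5)/3 = 5/3.
Left endpoints: 3.5, 31/6, 41/6.
g(3.5) ≈ 3.31662, g(31/6) ≈ 3.78594, g(41/6) ≈ 4.20317.
Sum = Δu · [g(3.5) + g(31/6) + g(41/6)].
Sum ≈ 18.84290.

18.84290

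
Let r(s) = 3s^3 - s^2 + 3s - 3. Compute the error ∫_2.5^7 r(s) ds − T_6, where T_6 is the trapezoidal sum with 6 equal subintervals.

Exact integral: ∫_2.5^7 r(s) ds = 1712.953125.
T_6 = 1730.56640625.
Error = 1712.953125 − 1730.56640625 = -17.61328125.

-17.61328125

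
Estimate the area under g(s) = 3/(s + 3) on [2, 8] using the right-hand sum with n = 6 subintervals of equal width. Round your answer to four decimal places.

Δs = (8 − 2)/6 = 1.
Right endpoints: 3, 4, 5, 6, 7, 8.
g(3) = 0.5, g(4) = 3/7, g(5) = 0.375, g(6) = 1/3, g(7) = 0.3, g(8) = 3/11.
Sum = Δs · [g(3) + g(4) + g(5) + ...].
Sum ≈ 2.2096.

2.2096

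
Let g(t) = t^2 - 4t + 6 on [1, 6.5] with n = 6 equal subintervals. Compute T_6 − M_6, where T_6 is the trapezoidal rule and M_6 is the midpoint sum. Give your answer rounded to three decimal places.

1.155

T_6 ≈ 42.47859.
M_6 ≈ 41.32321.
T_6 − M_6 ≈ 1.155.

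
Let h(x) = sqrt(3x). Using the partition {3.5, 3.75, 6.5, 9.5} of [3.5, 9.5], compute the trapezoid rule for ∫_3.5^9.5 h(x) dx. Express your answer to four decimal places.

26.1397

Subinterval widths: 0.25, 2.75, 3.
h(3.5) ≈ 3.2404, h(3.75) ≈ 3.3541, h(6.5) ≈ 4.4159, h(9.5) ≈ 5.3385.
On each subinterval the trapezoid contributes (Δx_i/2)·[h(x_{i-1}) + h(x_i)].
Sum ≈ 26.1397.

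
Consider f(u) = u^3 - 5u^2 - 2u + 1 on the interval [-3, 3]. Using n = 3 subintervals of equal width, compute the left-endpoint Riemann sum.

Δu = (3 − (-3))/3 = 2.
Left endpoints: -3, -1, 1.
f(-3) = -65, f(-1) = -3, f(1) = -5.
Sum = Δu · [f(-3) + f(-1) + f(1)].
Sum = -146.

-146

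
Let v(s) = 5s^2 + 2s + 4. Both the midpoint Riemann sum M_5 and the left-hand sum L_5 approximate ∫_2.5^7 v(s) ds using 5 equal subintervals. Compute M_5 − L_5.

M_5 = 604.85625.
L_5 = 509.175.
M_5 − L_5 = 95.68125.

95.68125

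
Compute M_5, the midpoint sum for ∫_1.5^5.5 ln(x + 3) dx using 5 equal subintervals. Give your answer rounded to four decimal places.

Δx = (5.5 − 1.5)/5 = 0.8.
Midpoints: 1.9, 2.7, 3.5, 4.3, 5.1.
f(1.9) ≈ 1.5892, f(2.7) ≈ 1.7405, f(3.5) ≈ 1.8718, f(4.3) ≈ 1.9879, f(5.1) ≈ 2.0919.
Sum = Δx · [f(1.9) + f(2.7) + f(3.5) + f(4.3) + f(5.1)].
Sum ≈ 7.4250.

7.4250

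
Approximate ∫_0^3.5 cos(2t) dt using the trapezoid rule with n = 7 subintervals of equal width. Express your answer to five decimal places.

Δt = (3.5 − 0)/7 = 0.5.
f(0) ≈ 1.00000, f(0.5) ≈ 0.54030, f(1) ≈ -0.41615, f(1.5) ≈ -0.98999, f(2) ≈ -0.65364, f(2.5) ≈ 0.28366, f(3) ≈ 0.96017, f(3.5) ≈ 0.75390.
T_7 = (Δt/2)·[f(t_0) + 2f(t_1) + ... + 2f(t_{6}) + f(t_7)].
Sum ≈ 0.30065.

0.30065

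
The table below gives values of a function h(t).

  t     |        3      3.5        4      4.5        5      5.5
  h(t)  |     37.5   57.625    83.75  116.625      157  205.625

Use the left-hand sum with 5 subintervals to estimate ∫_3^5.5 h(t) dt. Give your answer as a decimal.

Δt = 0.5.
Sum = 0.5·[37.5 + 57.625 + 83.75 + 116.625 + 157] = 226.25.

226.25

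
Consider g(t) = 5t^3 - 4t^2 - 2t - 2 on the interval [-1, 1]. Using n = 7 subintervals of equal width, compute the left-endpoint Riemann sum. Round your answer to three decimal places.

-7.633

Δt = (1 − (-1))/7 = 2/7.
Left endpoints: -1, -5/7, -3/7, -1/7, 1/7, 3/7, 5/7.
g(-1) = -9, g(-5/7) = -1521/343, g(-3/7) = -779/343, g(-1/7) = -621/343, g(1/7) = -807/343, g(3/7) = -1097/343, g(5/7) = -1251/343.
Sum = Δt · [g(-1) + g(-5/7) + g(-3/7) + ...].
Sum ≈ -7.633.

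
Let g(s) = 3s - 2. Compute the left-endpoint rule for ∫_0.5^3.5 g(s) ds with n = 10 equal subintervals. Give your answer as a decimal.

10.65

Δs = (3.5 − 0.5)/10 = 0.3.
Left endpoints: 0.5, 0.8, 1.1, 1.4, 1.7, 2, 2.3, 2.6, 2.9, 3.2.
g(0.5) = -0.5, g(0.8) = 0.4, g(1.1) = 1.3, g(1.4) = 2.2, g(1.7) = 3.1, g(2) = 4, g(2.3) = 4.9, g(2.6) = 5.8, g(2.9) = 6.7, g(3.2) = 7.6.
Sum = Δs · [g(0.5) + g(0.8) + g(1.1) + ...].
Sum = 10.65.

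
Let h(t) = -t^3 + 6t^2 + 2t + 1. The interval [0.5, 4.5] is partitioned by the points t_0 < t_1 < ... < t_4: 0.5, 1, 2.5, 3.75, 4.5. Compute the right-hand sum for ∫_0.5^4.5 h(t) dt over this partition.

Subinterval widths: 0.5, 1.5, 1.25, 0.75.
Right endpoints: 1, 2.5, 3.75, 4.5.
h(1) = 8, h(2.5) = 27.875, h(3.75) = 40.140625, h(4.5) = 40.375.
Sum = Σ Δt_i · h(t_i).
Sum = 126.26953125.

126.26953125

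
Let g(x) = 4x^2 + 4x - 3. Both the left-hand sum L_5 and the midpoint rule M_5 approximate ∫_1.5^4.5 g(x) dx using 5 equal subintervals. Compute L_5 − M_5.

-24.12

L_5 = 119.52.
M_5 = 143.64.
L_5 − M_5 = -24.12.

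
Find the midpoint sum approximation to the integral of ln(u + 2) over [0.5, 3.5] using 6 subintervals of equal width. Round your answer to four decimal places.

4.0877

Δu = (3.5 − 0.5)/6 = 0.5.
Midpoints: 0.75, 1.25, 1.75, 2.25, 2.75, 3.25.
f(0.75) ≈ 1.0116, f(1.25) ≈ 1.1787, f(1.75) ≈ 1.3218, f(2.25) ≈ 1.4469, f(2.75) ≈ 1.5581, f(3.25) ≈ 1.6582.
Sum = Δu · [f(0.75) + f(1.25) + f(1.75) + ...].
Sum ≈ 4.0877.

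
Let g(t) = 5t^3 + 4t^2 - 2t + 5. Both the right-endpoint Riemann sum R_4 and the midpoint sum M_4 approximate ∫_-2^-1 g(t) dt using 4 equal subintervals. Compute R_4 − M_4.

R_4 = 1.015625.
M_4 = -1.3203125.
R_4 − M_4 = 2.3359375.

2.3359375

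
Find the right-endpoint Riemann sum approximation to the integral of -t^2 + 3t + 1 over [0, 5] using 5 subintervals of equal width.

Δt = (5 − 0)/5 = 1.
Right endpoints: 1, 2, 3, 4, 5.
f(1) = 3, f(2) = 3, f(3) = 1, f(4) = -3, f(5) = -9.
Sum = Δt · [f(1) + f(2) + f(3) + f(4) + f(5)].
Sum = -5.

-5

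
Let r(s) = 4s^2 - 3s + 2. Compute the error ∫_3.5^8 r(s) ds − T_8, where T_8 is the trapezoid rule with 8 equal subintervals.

-0.94921875

Exact integral: ∫_3.5^8 r(s) ds = 556.875.
T_8 = 557.82421875.
Error = 556.875 − 557.82421875 = -0.94921875.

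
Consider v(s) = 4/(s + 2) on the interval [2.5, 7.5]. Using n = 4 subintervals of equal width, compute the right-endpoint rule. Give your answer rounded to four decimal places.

Δs = (7.5 − 2.5)/4 = 1.25.
Right endpoints: 3.75, 5, 6.25, 7.5.
v(3.75) = 16/23, v(5) = 4/7, v(6.25) = 16/33, v(7.5) = 8/19.
Sum = Δs · [v(3.75) + v(5) + v(6.25) + v(7.5)].
Sum ≈ 2.7162.

2.7162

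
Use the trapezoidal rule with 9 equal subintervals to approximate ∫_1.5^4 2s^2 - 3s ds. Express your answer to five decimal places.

19.85597

Δs = (4 − 1.5)/9 = 5/18.
f(1.5) = 0, f(16/9) = 80/81, f(37/18) = 185/81, f(7/3) = 35/9, f(47/18) = 470/81, f(26/9) = 650/81, f(19/6) = 95/9, f(31/9) = 1085/81, f(67/18) = 1340/81, f(4) = 20.
T_9 = (Δs/2)·[f(s_0) + 2f(s_1) + ... + 2f(s_{8}) + f(s_9)].
Sum ≈ 19.85597.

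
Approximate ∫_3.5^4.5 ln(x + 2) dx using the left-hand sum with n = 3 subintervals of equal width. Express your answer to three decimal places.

1.762

Δx = (4.5 − 3.5)/3 = 1/3.
Left endpoints: 3.5, 23/6, 25/6.
f(3.5) ≈ 1.705, f(23/6) ≈ 1.764, f(25/6) ≈ 1.819.
Sum = Δx · [f(3.5) + f(23/6) + f(25/6)].
Sum ≈ 1.762.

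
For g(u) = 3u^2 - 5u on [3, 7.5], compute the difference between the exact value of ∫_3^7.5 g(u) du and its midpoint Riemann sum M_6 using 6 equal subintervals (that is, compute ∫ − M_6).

Exact integral: ∫_3^7.5 g(u) du = 276.75.
M_6 = 276.1171875.
Error = 276.75 − 276.1171875 = 0.6328125.

0.6328125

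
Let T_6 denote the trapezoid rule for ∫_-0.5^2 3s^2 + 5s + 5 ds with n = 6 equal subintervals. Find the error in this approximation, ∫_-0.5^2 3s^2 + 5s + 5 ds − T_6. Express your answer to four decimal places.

Exact integral: ∫_-0.5^2 f(s) ds = 30.
T_6 ≈ 30.217014.
Error ≈ 30 − 30.217014 ≈ -0.2170.

-0.2170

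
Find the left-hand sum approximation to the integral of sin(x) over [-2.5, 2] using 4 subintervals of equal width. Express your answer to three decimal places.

Δx = (2 − (-2.5))/4 = 1.125.
Left endpoints: -2.5, -1.375, -0.25, 0.875.
f(-2.5) ≈ -0.598, f(-1.375) ≈ -0.981, f(-0.25) ≈ -0.247, f(0.875) ≈ 0.768.
Sum = Δx · [f(-2.5) + f(-1.375) + f(-0.25) + f(0.875)].
Sum ≈ -1.192.

-1.192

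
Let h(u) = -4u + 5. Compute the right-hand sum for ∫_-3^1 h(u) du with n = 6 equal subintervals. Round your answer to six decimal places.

30.666667

Δu = (1 − (-3))/6 = 2/3.
Right endpoints: -7/3, -5/3, -1, -1/3, 1/3, 1.
h(-7/3) = 43/3, h(-5/3) = 35/3, h(-1) = 9, h(-1/3) = 19/3, h(1/3) = 11/3, h(1) = 1.
Sum = Δu · [h(-7/3) + h(-5/3) + h(-1) + ...].
Sum ≈ 30.666667.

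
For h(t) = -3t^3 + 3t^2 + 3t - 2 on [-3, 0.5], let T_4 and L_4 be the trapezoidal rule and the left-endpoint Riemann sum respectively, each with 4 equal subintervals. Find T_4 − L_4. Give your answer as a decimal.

-42.4921875

T_4 ≈ 74.067383.
L_4 ≈ 116.559570.
T_4 − L_4 = -42.4921875.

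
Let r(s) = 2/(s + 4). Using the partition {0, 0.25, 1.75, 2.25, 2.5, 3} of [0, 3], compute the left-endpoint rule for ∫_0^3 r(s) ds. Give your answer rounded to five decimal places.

1.23864

Subinterval widths: 0.25, 1.5, 0.5, 0.25, 0.5.
Left endpoints: 0, 0.25, 1.75, 2.25, 2.5.
r(0) = 0.5, r(0.25) = 8/17, r(1.75) = 8/23, r(2.25) = 0.32, r(2.5) = 4/13.
Sum = Σ Δs_i · r(s_i).
Sum ≈ 1.23864.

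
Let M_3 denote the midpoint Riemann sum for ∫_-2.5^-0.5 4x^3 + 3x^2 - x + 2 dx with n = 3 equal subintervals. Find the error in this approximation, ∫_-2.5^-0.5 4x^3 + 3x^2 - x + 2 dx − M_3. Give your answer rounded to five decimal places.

-1.11111

Exact integral: ∫_-2.5^-0.5 f(x) dx = -16.5.
M_3 ≈ -15.3888889.
Error ≈ -16.5 − (-15.3888889) ≈ -1.11111.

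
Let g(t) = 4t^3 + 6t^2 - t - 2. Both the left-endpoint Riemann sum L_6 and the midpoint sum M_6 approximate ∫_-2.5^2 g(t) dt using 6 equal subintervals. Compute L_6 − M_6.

-26.7890625

L_6 = -11.109375.
M_6 = 15.6796875.
L_6 − M_6 = -26.7890625.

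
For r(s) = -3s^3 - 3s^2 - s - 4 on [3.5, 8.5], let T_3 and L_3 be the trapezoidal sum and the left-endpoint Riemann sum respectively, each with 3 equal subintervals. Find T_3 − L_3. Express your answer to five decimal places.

-1582.29167

T_3 ≈ -4555.6944444.
L_3 ≈ -2973.4027778.
T_3 − L_3 ≈ -1582.29167.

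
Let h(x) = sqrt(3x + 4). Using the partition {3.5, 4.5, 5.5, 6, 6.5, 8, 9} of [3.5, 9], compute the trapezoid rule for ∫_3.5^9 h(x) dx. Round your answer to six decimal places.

26.074161

Subinterval widths: 1, 1, 0.5, 0.5, 1.5, 1.
h(3.5) ≈ 3.807887, h(4.5) ≈ 4.183300, h(5.5) ≈ 4.527693, h(6) ≈ 4.690416, h(6.5) ≈ 4.847680, h(8) ≈ 5.291503, h(9) ≈ 5.567764.
On each subinterval the trapezoid contributes (Δx_i/2)·[h(x_{i-1}) + h(x_i)].
Sum ≈ 26.074161.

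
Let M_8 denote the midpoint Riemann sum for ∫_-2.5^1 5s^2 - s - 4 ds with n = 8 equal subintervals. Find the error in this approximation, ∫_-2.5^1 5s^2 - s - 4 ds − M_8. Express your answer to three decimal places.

0.279

Exact integral: ∫_-2.5^1 f(s) ds ≈ 16.33333.
M_8 ≈ 16.05420.
Error ≈ 16.33333 − 16.05420 ≈ 0.279.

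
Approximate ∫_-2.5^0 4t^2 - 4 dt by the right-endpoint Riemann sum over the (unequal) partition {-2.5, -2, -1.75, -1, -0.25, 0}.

4.25

Subinterval widths: 0.5, 0.25, 0.75, 0.75, 0.25.
Right endpoints: -2, -1.75, -1, -0.25, 0.
f(-2) = 12, f(-1.75) = 8.25, f(-1) = 0, f(-0.25) = -3.75, f(0) = -4.
Sum = Σ Δt_i · f(t_i).
Sum = 4.25.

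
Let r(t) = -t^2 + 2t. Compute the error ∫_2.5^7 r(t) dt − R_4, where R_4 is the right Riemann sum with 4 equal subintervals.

19.93359375

Exact integral: ∫_2.5^7 r(t) dt = -66.375.
R_4 = -86.30859375.
Error = -66.375 − (-86.30859375) = 19.93359375.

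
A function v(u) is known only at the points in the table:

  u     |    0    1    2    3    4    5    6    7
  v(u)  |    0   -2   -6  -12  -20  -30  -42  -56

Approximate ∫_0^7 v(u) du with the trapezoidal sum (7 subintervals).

-140

Δu = 1.
T_7 = (1/2)·[0 + 2·(-2) + 2·(-6) + 2·(-12) + 2·(-20) + 2·(-30) + 2·(-42) + (-56)] = -140.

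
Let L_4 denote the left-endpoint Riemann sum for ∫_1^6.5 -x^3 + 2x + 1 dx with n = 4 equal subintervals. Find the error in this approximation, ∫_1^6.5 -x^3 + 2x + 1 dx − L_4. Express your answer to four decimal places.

-161.0576

Exact integral: ∫_1^6.5 f(x) dx = -399.265625.
L_4 ≈ -238.208008.
Error ≈ -399.265625 − (-238.208008) ≈ -161.0576.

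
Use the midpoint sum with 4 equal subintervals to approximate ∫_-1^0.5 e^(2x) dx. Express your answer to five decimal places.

Δx = (0.5 − (-1))/4 = 0.375.
Midpoints: -0.8125, -0.4375, -0.0625, 0.3125.
f(-0.8125) ≈ 0.19691, f(-0.4375) ≈ 0.41686, f(-0.0625) ≈ 0.88250, f(0.3125) ≈ 1.86825.
Sum = Δx · [f(-0.8125) + f(-0.4375) + f(-0.0625) + f(0.3125)].
Sum ≈ 1.26169.

1.26169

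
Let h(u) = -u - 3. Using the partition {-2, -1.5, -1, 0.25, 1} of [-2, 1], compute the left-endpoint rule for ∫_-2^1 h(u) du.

Subinterval widths: 0.5, 0.5, 1.25, 0.75.
Left endpoints: -2, -1.5, -1, 0.25.
h(-2) = -1, h(-1.5) = -1.5, h(-1) = -2, h(0.25) = -3.25.
Sum = Σ Δu_i · h(u_i).
Sum = -6.1875.

-6.1875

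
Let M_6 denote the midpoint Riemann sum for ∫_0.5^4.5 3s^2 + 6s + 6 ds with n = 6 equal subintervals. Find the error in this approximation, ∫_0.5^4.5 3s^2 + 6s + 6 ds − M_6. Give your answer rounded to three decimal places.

0.444

Exact integral: ∫_0.5^4.5 f(s) ds = 175.
M_6 ≈ 174.55556.
Error ≈ 175 − 174.55556 ≈ 0.444.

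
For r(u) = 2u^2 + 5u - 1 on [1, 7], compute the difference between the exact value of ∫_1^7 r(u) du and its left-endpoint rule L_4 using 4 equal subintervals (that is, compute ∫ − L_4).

Exact integral: ∫_1^7 r(u) du = 342.
L_4 = 252.
Error = 342 − 252 = 90.

90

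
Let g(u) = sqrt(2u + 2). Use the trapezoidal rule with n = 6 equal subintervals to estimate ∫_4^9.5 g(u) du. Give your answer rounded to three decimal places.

Δu = (9.5 − 4)/6 = 11/12.
g(4) ≈ 3.162, g(59/12) ≈ 3.440, g(35/6) ≈ 3.697, g(6.75) ≈ 3.937, g(23/3) ≈ 4.163, g(103/12) ≈ 4.378, g(9.5) ≈ 4.583.
T_6 = (Δu/2)·[g(u_0) + 2g(u_1) + ... + 2g(u_{5}) + g(u_6)].
Sum ≈ 21.530.

21.530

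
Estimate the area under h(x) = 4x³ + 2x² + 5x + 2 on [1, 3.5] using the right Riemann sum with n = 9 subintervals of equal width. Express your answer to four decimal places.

239.1615

Δx = (3.5 − 1)/9 = 5/18.
Right endpoints: 23/18, 14/9, 11/6, 19/9, 43/18, 8/3, 53/18, 29/9, 3.5.
h(23/18) = 29159/1458, h(14/9) = 21632/729, h(11/6) = 2297/54, h(19/9) = 43087/729, h(43/18) = 116479/1458, h(8/3) = 2846/27, h(53/18) = 198539/1458, h(29/9) = 125897/729, h(3.5) = 215.5.
Sum = Δx · [h(23/18) + h(14/9) + h(11/6) + ...].
Sum ≈ 239.1615.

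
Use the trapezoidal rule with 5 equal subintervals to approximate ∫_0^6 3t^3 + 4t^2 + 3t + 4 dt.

1382.64

Δt = (6 − 0)/5 = 1.2.
f(0) = 4, f(1.2) = 18.544, f(2.4) = 75.712, f(3.6) = 206.608, f(4.8) = 442.336, f(6) = 814.
T_5 = (Δt/2)·[f(t_0) + 2f(t_1) + ... + 2f(t_{4}) + f(t_5)].
Sum = 1382.64.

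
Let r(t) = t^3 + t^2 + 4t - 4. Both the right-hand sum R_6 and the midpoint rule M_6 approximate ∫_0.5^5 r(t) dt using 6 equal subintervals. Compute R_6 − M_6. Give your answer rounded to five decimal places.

R_6 = 296.12109375.
M_6 ≈ 227.4082031.
R_6 − M_6 ≈ 68.71289.

68.71289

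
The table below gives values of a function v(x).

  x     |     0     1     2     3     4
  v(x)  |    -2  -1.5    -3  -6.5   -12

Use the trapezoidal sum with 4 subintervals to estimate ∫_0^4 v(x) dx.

-18

Δx = 1.
T_4 = (1/2)·[(-2) + 2·(-1.5) + 2·(-3) + 2·(-6.5) + (-12)] = -18.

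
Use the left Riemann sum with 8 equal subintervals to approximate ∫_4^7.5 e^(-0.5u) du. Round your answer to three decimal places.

Δu = (7.5 − 4)/8 = 0.4375.
Left endpoints: 4, 4.4375, 4.875, 5.3125, 5.75, 6.1875, 6.625, 7.0625.
f(4) ≈ 0.135, f(4.4375) ≈ 0.109, f(4.875) ≈ 0.087, f(5.3125) ≈ 0.070, f(5.75) ≈ 0.056, f(6.1875) ≈ 0.045, f(6.625) ≈ 0.036, f(7.0625) ≈ 0.029.
Sum = Δu · [f(4) + f(4.4375) + f(4.875) + ...].
Sum ≈ 0.249.

0.249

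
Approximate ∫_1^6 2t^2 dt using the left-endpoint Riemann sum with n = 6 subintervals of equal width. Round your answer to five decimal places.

115.32407

Δt = (6 − 1)/6 = 5/6.
Left endpoints: 1, 11/6, 8/3, 3.5, 13/3, 31/6.
f(1) = 2, f(11/6) = 121/18, f(8/3) = 128/9, f(3.5) = 24.5, f(13/3) = 338/9, f(31/6) = 961/18.
Sum = Δt · [f(1) + f(11/6) + f(8/3) + ...].
Sum ≈ 115.32407.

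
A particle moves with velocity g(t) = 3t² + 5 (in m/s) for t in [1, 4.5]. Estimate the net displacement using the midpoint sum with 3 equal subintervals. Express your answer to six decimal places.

Δt = (4.5 − 1)/3 = 7/6.
Midpoints: 19/12, 2.75, 47/12.
g(19/12) = 601/48, g(2.75) = 27.6875, g(47/12) = 2449/48.
Sum = Δt · [g(19/12) + g(2.75) + g(47/12)].
Sum ≈ 106.434028.

106.434028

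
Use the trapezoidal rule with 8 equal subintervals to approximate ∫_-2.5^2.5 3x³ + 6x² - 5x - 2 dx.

54.453125

Δx = (2.5 − (-2.5))/8 = 0.625.
f(-2.5) = 1.125, f(-1.875) = 4451/512, f(-1.25) = 7.765625, f(-0.625) = 1401/512, f(0) = -2, f(0.625) = -1049/512, f(1.25) = 6.984375, f(1.875) = 15101/512, f(2.5) = 69.875.
T_8 = (Δx/2)·[f(x_0) + 2f(x_1) + ... + 2f(x_{7}) + f(x_8)].
Sum = 54.453125.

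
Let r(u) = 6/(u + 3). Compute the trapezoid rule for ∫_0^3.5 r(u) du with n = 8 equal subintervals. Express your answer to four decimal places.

Δu = (3.5 − 0)/8 = 0.4375.
r(0) = 2, r(0.4375) = 96/55, r(0.875) = 48/31, r(1.3125) = 32/23, r(1.75) = 24/19, r(2.1875) = 96/83, r(2.625) = 16/15, r(3.0625) = 96/97, r(3.5) = 12/13.
T_8 = (Δu/2)·[r(u_0) + 2r(u_1) + ... + 2r(u_{7}) + r(u_8)].
Sum ≈ 4.6475.

4.6475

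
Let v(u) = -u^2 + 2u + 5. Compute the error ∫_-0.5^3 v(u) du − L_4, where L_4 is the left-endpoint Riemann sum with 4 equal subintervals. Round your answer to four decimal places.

-0.3190

Exact integral: ∫_-0.5^3 v(u) du ≈ 17.208333.
L_4 = 17.52734375.
Error ≈ 17.208333 − 17.52734375 ≈ -0.3190.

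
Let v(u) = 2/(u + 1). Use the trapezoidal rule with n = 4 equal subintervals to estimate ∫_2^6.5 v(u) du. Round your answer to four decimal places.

1.8520

Δu = (6.5 − 2)/4 = 1.125.
v(2) = 2/3, v(3.125) = 16/33, v(4.25) = 8/21, v(5.375) = 16/51, v(6.5) = 4/15.
T_4 = (Δu/2)·[v(u_0) + 2v(u_1) + 2v(u_2) + 2v(u_3) + v(u_4)].
Sum ≈ 1.8520.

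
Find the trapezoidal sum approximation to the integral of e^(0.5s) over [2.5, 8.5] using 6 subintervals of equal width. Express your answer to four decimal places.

135.9943

Δs = (8.5 − 2.5)/6 = 1.
f(2.5) ≈ 3.4903, f(3.5) ≈ 5.7546, f(4.5) ≈ 9.4877, f(5.5) ≈ 15.6426, f(6.5) ≈ 25.7903, f(7.5) ≈ 42.5211, f(8.5) ≈ 70.1054.
T_6 = (Δs/2)·[f(s_0) + 2f(s_1) + ... + 2f(s_{5}) + f(s_6)].
Sum ≈ 135.9943.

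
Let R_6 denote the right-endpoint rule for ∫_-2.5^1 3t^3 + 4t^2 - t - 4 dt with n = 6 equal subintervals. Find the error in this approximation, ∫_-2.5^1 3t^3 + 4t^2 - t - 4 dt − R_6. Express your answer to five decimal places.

Exact integral: ∫_-2.5^1 f(t) dt ≈ -17.7552083.
R_6 ≈ -10.9000289.
Error ≈ -17.7552083 − (-10.9000289) ≈ -6.85518.

-6.85518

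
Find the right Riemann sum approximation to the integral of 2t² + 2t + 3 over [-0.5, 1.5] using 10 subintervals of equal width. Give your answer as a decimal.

Δt = (1.5 − (-0.5))/10 = 0.2.
Right endpoints: -0.3, -0.1, 0.1, 0.3, 0.5, 0.7, 0.9, 1.1, 1.3, 1.5.
f(-0.3) = 2.58, f(-0.1) = 2.82, f(0.1) = 3.22, f(0.3) = 3.78, f(0.5) = 4.5, f(0.7) = 5.38, f(0.9) = 6.42, f(1.1) = 7.62, f(1.3) = 8.98, f(1.5) = 10.5.
Sum = Δt · [f(-0.3) + f(-0.1) + f(0.1) + ...].
Sum = 11.16.

11.16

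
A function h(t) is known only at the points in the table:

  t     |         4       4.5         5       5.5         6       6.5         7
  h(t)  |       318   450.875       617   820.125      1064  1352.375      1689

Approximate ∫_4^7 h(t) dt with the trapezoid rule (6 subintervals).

2653.9375

Δt = 0.5.
T_6 = (0.5/2)·[318 + 2·450.875 + 2·617 + 2·820.125 + 2·1064 + 2·1352.375 + 1689] = 2653.9375.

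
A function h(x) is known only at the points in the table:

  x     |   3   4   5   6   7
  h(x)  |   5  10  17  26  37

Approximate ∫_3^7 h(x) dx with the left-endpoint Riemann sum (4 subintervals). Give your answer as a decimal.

58

Δx = 1.
Sum = 1·[5 + 10 + 17 + 26] = 58.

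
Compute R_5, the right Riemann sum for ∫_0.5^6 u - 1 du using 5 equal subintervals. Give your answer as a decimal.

15.4

Δu = (6 − 0.5)/5 = 1.1.
Right endpoints: 1.6, 2.7, 3.8, 4.9, 6.
f(1.6) = 0.6, f(2.7) = 1.7, f(3.8) = 2.8, f(4.9) = 3.9, f(6) = 5.
Sum = Δu · [f(1.6) + f(2.7) + f(3.8) + f(4.9) + f(6)].
Sum = 15.4.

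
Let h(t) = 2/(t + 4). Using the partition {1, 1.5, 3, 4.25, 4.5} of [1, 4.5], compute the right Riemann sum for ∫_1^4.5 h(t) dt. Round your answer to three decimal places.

Subinterval widths: 0.5, 1.5, 1.25, 0.25.
Right endpoints: 1.5, 3, 4.25, 4.5.
h(1.5) = 4/11, h(3) = 2/7, h(4.25) = 8/33, h(4.5) = 4/17.
Sum = Σ Δt_i · h(t_i).
Sum ≈ 0.972.

0.972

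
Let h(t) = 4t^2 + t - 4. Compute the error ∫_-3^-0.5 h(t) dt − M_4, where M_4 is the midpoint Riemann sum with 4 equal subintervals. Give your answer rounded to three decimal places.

0.326

Exact integral: ∫_-3^-0.5 h(t) dt ≈ 21.45833.
M_4 = 21.1328125.
Error ≈ 21.45833 − 21.1328125 ≈ 0.326.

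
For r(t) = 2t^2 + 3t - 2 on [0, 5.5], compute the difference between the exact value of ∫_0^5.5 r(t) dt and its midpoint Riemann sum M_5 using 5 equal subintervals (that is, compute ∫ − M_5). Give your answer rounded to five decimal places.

Exact integral: ∫_0^5.5 r(t) dt ≈ 145.2916667.
M_5 = 144.1825.
Error ≈ 145.2916667 − 144.1825 ≈ 1.10917.

1.10917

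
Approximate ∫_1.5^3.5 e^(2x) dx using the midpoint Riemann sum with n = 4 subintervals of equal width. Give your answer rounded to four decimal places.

516.4831

Δx = (3.5 − 1.5)/4 = 0.5.
Midpoints: 1.75, 2.25, 2.75, 3.25.
f(1.75) ≈ 33.1155, f(2.25) ≈ 90.0171, f(2.75) ≈ 244.6919, f(3.25) ≈ 665.1416.
Sum = Δx · [f(1.75) + f(2.25) + f(2.75) + f(3.25)].
Sum ≈ 516.4831.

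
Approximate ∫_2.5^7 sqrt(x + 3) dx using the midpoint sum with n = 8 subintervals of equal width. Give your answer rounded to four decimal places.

12.4835

Δx = (7 − 2.5)/8 = 0.5625.
Midpoints: 2.78125, 3.34375, 3.90625, 4.46875, 5.03125, 5.59375, 6.15625, 6.71875.
f(2.78125) ≈ 2.4044, f(3.34375) ≈ 2.5187, f(3.90625) ≈ 2.6280, f(4.46875) ≈ 2.7329, f(5.03125) ≈ 2.8339, f(5.59375) ≈ 2.9315, f(6.15625) ≈ 3.0259, f(6.71875) ≈ 3.1175.
Sum = Δx · [f(2.78125) + f(3.34375) + f(3.90625) + ...].
Sum ≈ 12.4835.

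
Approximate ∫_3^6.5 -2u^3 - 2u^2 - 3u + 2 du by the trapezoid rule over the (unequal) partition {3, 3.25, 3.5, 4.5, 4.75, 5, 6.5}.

Subinterval widths: 0.25, 0.25, 1, 0.25, 0.25, 1.5.
f(3) = -79, f(3.25) = -97.53125, f(3.5) = -118.75, f(4.5) = -234.25, f(4.75) = -271.71875, f(5) = -313, f(6.5) = -651.25.
On each subinterval the trapezoid contributes (Δu_i/2)·[f(u_{i-1}) + f(u_i)].
Sum = -1085.125.

-1085.125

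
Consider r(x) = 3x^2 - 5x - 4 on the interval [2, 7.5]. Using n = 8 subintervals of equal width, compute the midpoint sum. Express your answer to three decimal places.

Δx = (7.5 − 2)/8 = 0.6875.
Midpoints: 2.34375, 3.03125, 3.71875, 4.40625, 5.09375, 5.78125, 6.46875, 7.15625.
r(2.34375) = 779/1024, r(3.03125) = 8611/1024, r(3.71875) = 19347/1024, r(4.40625) = 32987/1024, r(5.09375) = 49531/1024, r(5.78125) = 68979/1024, r(6.46875) = 91331/1024, r(7.15625) = 116587/1024.
Sum = Δx · [r(2.34375) + r(3.03125) + r(3.71875) + ...].
Sum ≈ 260.600.

260.600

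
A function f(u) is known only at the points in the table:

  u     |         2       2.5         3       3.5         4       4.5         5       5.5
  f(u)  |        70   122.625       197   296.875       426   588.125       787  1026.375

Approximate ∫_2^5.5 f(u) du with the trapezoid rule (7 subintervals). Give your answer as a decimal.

1482.90625

Δu = 0.5.
T_7 = (0.5/2)·[70 + 2·122.625 + 2·197 + 2·296.875 + 2·426 + 2·588.125 + 2·787 + 1026.375] = 1482.90625.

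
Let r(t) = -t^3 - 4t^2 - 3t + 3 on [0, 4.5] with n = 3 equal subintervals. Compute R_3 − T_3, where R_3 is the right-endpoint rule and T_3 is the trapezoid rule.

-139.21875

R_3 = -398.25.
T_3 = -259.03125.
R_3 − T_3 = -139.21875.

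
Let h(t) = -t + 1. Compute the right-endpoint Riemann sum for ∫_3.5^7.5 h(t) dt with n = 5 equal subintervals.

Δt = (7.5 − 3.5)/5 = 0.8.
Right endpoints: 4.3, 5.1, 5.9, 6.7, 7.5.
h(4.3) = -3.3, h(5.1) = -4.1, h(5.9) = -4.9, h(6.7) = -5.7, h(7.5) = -6.5.
Sum = Δt · [h(4.3) + h(5.1) + h(5.9) + h(6.7) + h(7.5)].
Sum = -19.6.

-19.6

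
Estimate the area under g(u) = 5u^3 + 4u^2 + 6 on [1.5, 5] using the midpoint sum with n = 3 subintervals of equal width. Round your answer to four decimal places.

Δu = (5 − 1.5)/3 = 7/6.
Midpoints: 25/12, 3.25, 53/12.
g(25/12) = 118493/1728, g(3.25) = 219.890625, g(53/12) = 889585/1728.
Sum = Δu · [g(25/12) + g(3.25) + g(53/12)].
Sum ≈ 937.1473.

937.1473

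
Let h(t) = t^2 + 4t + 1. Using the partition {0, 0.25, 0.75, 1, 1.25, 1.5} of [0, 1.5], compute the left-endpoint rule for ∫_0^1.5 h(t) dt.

Subinterval widths: 0.25, 0.5, 0.25, 0.25, 0.25.
Left endpoints: 0, 0.25, 0.75, 1, 1.25.
h(0) = 1, h(0.25) = 2.0625, h(0.75) = 4.5625, h(1) = 6, h(1.25) = 7.5625.
Sum = Σ Δt_i · h(t_i).
Sum = 5.8125.

5.8125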